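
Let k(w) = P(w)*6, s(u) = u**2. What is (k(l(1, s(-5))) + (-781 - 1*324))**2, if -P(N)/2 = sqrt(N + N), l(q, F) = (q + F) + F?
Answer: 1235713 + 26520*sqrt(102) ≈ 1.5036e+6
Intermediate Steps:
l(q, F) = q + 2*F (l(q, F) = (F + q) + F = q + 2*F)
P(N) = -2*sqrt(2)*sqrt(N) (P(N) = -2*sqrt(N + N) = -2*sqrt(2)*sqrt(N))
k(w) = -12*sqrt(2)*sqrt(w) (k(w) = -2*sqrt(2)*sqrt(w)*6 = -12*sqrt(2)*sqrt(w))
(k(l(1, s(-5))) + (-781 - 1*324))**2 = (-12*sqrt(2)*sqrt(1 + 2*(-5)**2) + (-781 - 1*324))**2 = (-12*sqrt(2)*sqrt(1 + 2*25) + (-781 - 324))**2 = (-12*sqrt(2)*sqrt(1 + 50) - 1105)**2 = (-12*sqrt(2)*sqrt(51) - 1105)**2 = (-12*sqrt(102) - 1105)**2 = (-1105 - 12*sqrt(102))**2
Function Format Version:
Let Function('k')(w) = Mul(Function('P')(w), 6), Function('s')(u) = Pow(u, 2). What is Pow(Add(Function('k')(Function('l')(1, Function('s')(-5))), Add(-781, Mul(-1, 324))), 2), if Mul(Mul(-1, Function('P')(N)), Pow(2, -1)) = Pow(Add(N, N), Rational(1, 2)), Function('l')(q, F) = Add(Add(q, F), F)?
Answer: Add(1235713, Mul(26520, Pow(102, Rational(1, 2)))) ≈ 1.5036e+6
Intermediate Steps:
Function('l')(q, F) = Add(q, Mul(2, F)) (Function('l')(q, F) = Add(Add(F, q), F) = Add(q, Mul(2, F)))
Function('P')(N) = Mul(-2, Pow(2, Rational(1, 2)), Pow(N, Rational(1, 2))) (Function('P')(N) = Mul(-2, Pow(Add(N, N), Rational(1, 2))) = Mul(-2, Pow(Mul(2, N), Rational(1, 2))) = Mul(-2, Mul(Pow(2, Rational(1, 2)), Pow(N, Rational(1, 2)))) = Mul(-2, Pow(2, Rational(1, 2)), Pow(N, Rational(1, 2))))
Function('k')(w) = Mul(-12, Pow(2, Rational(1, 2)), Pow(w, Rational(1, 2))) (Function('k')(w) = Mul(Mul(-2, Pow(2, Rational(1, 2)), Pow(w, Rational(1, 2))), 6) = Mul(-12, Pow(2, Rational(1, 2)), Pow(w, Rational(1, 2))))
Pow(Add(Function('k')(Function('l')(1, Function('s')(-5))), Add(-781, Mul(-1, 324))), 2) = Pow(Add(Mul(-12, Pow(2, Rational(1, 2)), Pow(Add(1, Mul(2, Pow(-5, 2))), Rational(1, 2))), Add(-781, Mul(-1, 324))), 2) = Pow(Add(Mul(-12, Pow(2, Rational(1, 2)), Pow(Add(1, Mul(2, 25)), Rational(1, 2))), Add(-781, -324)), 2) = Pow(Add(Mul(-12, Pow(2, Rational(1, 2)), Pow(Add(1, 50), Rational(1, 2))), -1105), 2) = Pow(Add(Mul(-12, Pow(2, Rational(1, 2)), Pow(51, Rational(1, 2))), -1105), 2) = Pow(Add(Mul(-12, Pow(102, Rational(1, 2))), -1105), 2) = Pow(Add(-1105, Mul(-12, Pow(102, Rational(1, 2)))), 2)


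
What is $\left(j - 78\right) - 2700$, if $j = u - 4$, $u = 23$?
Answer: $-2759$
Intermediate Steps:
$j = 19$ ($j = 23 - 4 = 19$)
$\left(j - 78\right) - 2700 = \left(19 - 78\right) - 2700 = -59 - 2700 = -2759$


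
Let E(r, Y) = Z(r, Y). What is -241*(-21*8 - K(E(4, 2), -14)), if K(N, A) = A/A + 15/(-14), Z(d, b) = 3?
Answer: 566591/14 ≈ 40471.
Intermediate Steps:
E(r, Y) = 3
K(N, A) = -1/14 (K(N, A) = 1 + 15*(-1/14) = 1 - 15/14 = -1/14)
-241*(-21*8 - K(E(4, 2), -14)) = -241*(-21*8 - 1*(-1/14)) = -241*(-168 + 1/14) = -241*(-2351/14) = 566591/14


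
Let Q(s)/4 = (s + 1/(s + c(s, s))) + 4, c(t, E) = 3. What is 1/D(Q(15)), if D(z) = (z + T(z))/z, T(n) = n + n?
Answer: ⅓ ≈ 0.33333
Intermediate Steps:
T(n) = 2*n
Q(s) = 16 + 4*s + 4/(3 + s) (Q(s) = 4*((s + 1/(s + 3)) + 4) = 4*((s + 1/(3 + s)) + 4) = 4*(4 + s + 1/(3 + s)) = 16 + 4*s + 4/(3 + s))
D(z) = 3 (D(z) = (z + 2*z)/z = (3*z)/z = 3)
1/D(Q(15)) = 1/3 = ⅓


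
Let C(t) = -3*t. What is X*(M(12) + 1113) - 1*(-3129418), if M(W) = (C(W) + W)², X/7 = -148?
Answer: 1379614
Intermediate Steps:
X = -1036 (X = 7*(-148) = -1036)
M(W) = 4*W² (M(W) = (-3*W + W)² = (-2*W)² = 4*W²)
X*(M(12) + 1113) - 1*(-3129418) = -1036*(4*12² + 1113) - 1*(-3129418) = -1036*(4*144 + 1113) + 3129418 = -1036*(576 + 1113) + 3129418 = -1036*1689 + 3129418 = -1749804 + 3129418 = 1379614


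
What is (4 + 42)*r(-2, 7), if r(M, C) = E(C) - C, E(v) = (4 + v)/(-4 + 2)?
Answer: -575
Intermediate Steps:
E(v) = -2 - v/2 (E(v) = (4 + v)/(-2) = (4 + v)*(-1/2) = -2 - v/2)
r(M, C) = -2 - 3*C/2 (r(M, C) = (-2 - C/2) - C = -2 - 3*C/2)
(4 + 42)*r(-2, 7) = (4 + 42)*(-2 - 3/2*7) = 46*(-2 - 21/2) = 46*(-25/2) = -575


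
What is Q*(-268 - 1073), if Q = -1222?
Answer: 1638702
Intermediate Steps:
Q*(-268 - 1073) = -1222*(-268 - 1073) = -1222*(-1341) = 1638702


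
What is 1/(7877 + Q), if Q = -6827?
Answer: 1/1050 ≈ 0.00095238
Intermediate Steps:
1/(7877 + Q) = 1/(7877 - 6827) = 1/1050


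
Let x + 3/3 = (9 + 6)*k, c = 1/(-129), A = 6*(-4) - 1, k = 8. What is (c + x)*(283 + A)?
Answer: 30700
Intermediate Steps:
A = -25 (A = -24 - 1 = -25)
c = -1/129 ≈ -0.0077519
x = 119 (x = -1 + (9 + 6)*8 = -1 + 15*8 = -1 + 120 = 119)
(c + x)*(283 + A) = (-1/129 + 119)*(283 - 25) = (15350/129)*258 = 30700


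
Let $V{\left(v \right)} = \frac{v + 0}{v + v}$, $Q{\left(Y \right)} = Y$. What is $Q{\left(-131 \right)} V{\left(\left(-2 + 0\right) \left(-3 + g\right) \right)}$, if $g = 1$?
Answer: $- \frac{131}{2} \approx -65.5$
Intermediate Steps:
$V{\left(v \right)} = \frac{1}{2}$ ($V{\left(v \right)} = \frac{v}{2 v} = v \frac{1}{2 v} = \frac{1}{2}$)
$Q{\left(-131 \right)} V{\left(\left(-2 + 0\right) \left(-3 + g\right) \right)} = \left(-131\right) \frac{1}{2} = - \frac{131}{2}$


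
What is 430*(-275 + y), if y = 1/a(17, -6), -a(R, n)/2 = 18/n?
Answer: -354535/3 ≈ -1.1818e+5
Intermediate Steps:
a(R, n) = -36/n
y = ⅙ (y = 1/(-36/(-6)) = 1/(-36*(-⅙)) = 1/6 = ⅙ ≈ 0.16667)
430*(-275 + y) = 430*(-275 + ⅙) = 430*(-1649/6) = -354535/3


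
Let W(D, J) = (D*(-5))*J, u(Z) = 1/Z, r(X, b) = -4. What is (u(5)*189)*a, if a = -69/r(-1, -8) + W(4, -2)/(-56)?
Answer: 12501/20 ≈ 625.05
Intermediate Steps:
W(D, J) = -5*D*J (W(D, J) = (-5*D)*J = -5*D*J)
a = 463/28 (a = -69/(-4) - 5*4*(-2)/(-56) = -69*(-¼) + 40*(-1/56) = 69/4 - 5/7 = 463/28 ≈ 16.536)
(u(5)*189)*a = (189/5)*(463/28) = 12501/20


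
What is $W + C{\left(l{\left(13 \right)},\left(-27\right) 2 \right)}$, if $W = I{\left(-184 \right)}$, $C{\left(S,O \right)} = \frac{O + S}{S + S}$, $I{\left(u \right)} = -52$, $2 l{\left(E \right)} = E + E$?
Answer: $- \frac{1393}{26} \approx -53.577$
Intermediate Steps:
$l{\left(E \right)} = E$ ($l{\left(E \right)} = \frac{E + E}{2} = \frac{2 E}{2} = E$)
$C{\left(S,O \right)} = \frac{O + S}{2 S}$
$W = -52$
$W + C{\left(l{\left(13 \right)},\left(-27\right) 2 \right)} = -52 + \frac{\left(-27\right) 2 + 13}{2 \cdot 13} = -52 + \frac{1}{2} \cdot \frac{1}{13} \left(-54 + 13\right) = -52 + \frac{1}{2} \cdot \frac{1}{13} \left(-41\right) = -52 - \frac{41}{26} = - \frac{1393}{26}$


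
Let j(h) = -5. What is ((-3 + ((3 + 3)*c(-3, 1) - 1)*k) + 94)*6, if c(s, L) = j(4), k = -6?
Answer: 1662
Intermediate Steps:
c(s, L) = -5
((-3 + ((3 + 3)*c(-3, 1) - 1)*k) + 94)*6 = ((-3 + ((3 + 3)*(-5) - 1)*(-6)) + 94)*6 = ((-3 + (6*(-5) - 1)*(-6)) + 94)*6 = ((-3 + (-30 - 1)*(-6)) + 94)*6 = ((-3 - 31*(-6)) + 94)*6 = ((-3 + 186) + 94)*6 = (183 + 94)*6 = 277*6 = 1662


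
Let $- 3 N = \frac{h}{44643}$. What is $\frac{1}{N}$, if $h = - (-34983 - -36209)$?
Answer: $\frac{133929}{1226} \approx 109.24$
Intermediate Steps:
$h = -1226$ ($h = - (-34983 + 36209) = \left(-1\right) 1226 = -1226$)
$N = \frac{1226}{133929}$ ($N = - \frac{\left(-1226\right) \frac{1}{44643}}{3} = \left(- \frac{1}{3}\right) \left(- \frac{1226}{44643}\right) = \frac{1226}{133929} \approx 0.0091541$)
$\frac{1}{N} = \frac{1}{\frac{1226}{133929}} = \frac{133929}{1226}$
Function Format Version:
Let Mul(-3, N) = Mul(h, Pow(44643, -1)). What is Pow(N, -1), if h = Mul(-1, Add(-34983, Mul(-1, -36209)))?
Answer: Rational(133929, 1226) ≈ 109.24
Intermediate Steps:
h = -1226 (h = Mul(-1, Add(-34983, 36209)) = Mul(-1, 1226) = -1226)
N = Rational(1226, 133929) (N = Mul(Rational(-1, 3), Mul(-1226, Pow(44643, -1))) = Mul(Rational(-1, 3), Mul(-1226, Rational(1, 44643))) = Mul(Rational(-1, 3), Rational(-1226, 44643)) = Rational(1226, 133929) ≈ 0.0091541)
Pow(N, -1) = Pow(Rational(1226, 133929), -1) = Rational(133929, 1226)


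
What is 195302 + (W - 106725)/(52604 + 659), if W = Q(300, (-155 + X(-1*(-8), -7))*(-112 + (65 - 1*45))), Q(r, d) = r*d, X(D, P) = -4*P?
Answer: 10405768901/53263 ≈ 1.9537e+5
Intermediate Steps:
Q(r, d) = d*r
W = 3505200 (W = ((-155 - 4*(-7))*(-112 + (65 - 1*45)))*300 = ((-155 + 28)*(-112 + (65 - 45)))*300 = -127*(-112 + 20)*300 = -127*(-92)*300 = 11684*300 = 3505200)
195302 + (W - 106725)/(52604 + 659) = 195302 + (3505200 - 106725)/(52604 + 659) = 195302 + 3398475/53263 = 10405768901/53263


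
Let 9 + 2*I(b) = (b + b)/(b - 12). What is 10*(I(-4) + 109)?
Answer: 2095/2 ≈ 1047.5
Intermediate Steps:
I(b) = -9/2 + b/(-12 + b) (I(b) = -9/2 + ((b + b)/(b - 12))/2 = -9/2 + ((2*b)/(-12 + b))/2 = -9/2 + (2*b/(-12 + b))/2 = -9/2 + b/(-12 + b))
10*(I(-4) + 109) = 10*((108 - 7*(-4))/(2*(-12 - 4)) + 109) = 10*((½)*(108 + 28)/(-16) + 109) = 10*((½)*(-1/16)*136 + 109) = 10*(-17/4 + 109) = 10*(419/4) = 2095/2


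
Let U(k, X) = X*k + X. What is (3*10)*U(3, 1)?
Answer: 120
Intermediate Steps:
U(k, X) = X + X*k
(3*10)*U(3, 1) = (3*10)*(1*(1 + 3)) = 30*(1*4) = 30*4 = 120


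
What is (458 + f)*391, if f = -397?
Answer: 23851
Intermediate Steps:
(458 + f)*391 = (458 - 397)*391 = 61*391 = 23851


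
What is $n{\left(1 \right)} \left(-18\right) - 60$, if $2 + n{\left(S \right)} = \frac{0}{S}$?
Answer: $-24$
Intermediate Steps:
$n{\left(S \right)} = -2$ ($n{\left(S \right)} = -2 + \frac{0}{S} = -2 + 0 = -2$)
$n{\left(1 \right)} \left(-18\right) - 60 = \left(-2\right) \left(-18\right) - 60 = 36 - 60 = -24$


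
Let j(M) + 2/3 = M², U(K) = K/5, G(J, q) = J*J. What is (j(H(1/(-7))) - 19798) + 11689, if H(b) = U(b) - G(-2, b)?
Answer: -29743382/3675 ≈ -8093.4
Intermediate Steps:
G(J, q) = J²
U(K) = K/5 (U(K) = K*(⅕) = K/5)
H(b) = -4 + b/5 (H(b) = b/5 - 1*(-2)² = b/5 - 1*4 = b/5 - 4 = -4 + b/5)
j(M) = -⅔ + M²
(j(H(1/(-7))) - 19798) + 11689 = ((-⅔ + (-4 + (⅕)/(-7))²) - 19798) + 11689 = ((-⅔ + (-4 + (⅕)*(-⅐))²) - 19798) + 11689 = ((-⅔ + (-4 - 1/35)²) - 19798) + 11689 = ((-⅔ + (-141/35)²) - 19798) + 11689 = ((-⅔ + 19881/1225) - 19798) + 11689 = (57193/3675 - 19798) + 11689 = -72700457/3675 + 11689 = -29743382/3675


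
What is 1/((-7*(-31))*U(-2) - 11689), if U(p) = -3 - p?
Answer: -1/11906 ≈ -8.3991e-5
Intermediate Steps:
1/((-7*(-31))*U(-2) - 11689) = 1/((-7*(-31))*(-3 - 1*(-2)) - 11689) = 1/(217*(-3 + 2) - 11689) = 1/(217*(-1) - 11689) = 1/(-217 - 11689) = 1/(-11906) = -1/11906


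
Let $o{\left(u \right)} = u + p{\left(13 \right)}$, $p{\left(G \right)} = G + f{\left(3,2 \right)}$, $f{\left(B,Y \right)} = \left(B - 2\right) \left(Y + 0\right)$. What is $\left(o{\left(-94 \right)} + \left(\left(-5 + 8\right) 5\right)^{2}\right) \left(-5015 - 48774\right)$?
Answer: $-7853194$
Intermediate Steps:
$f{\left(B,Y \right)} = Y \left(-2 + B\right)$ ($f{\left(B,Y \right)} = \left(-2 + B\right) Y = Y \left(-2 + B\right)$)
$p{\left(G \right)} = 2 + G$ ($p{\left(G \right)} = G + 2 \left(-2 + 3\right) = G + 2 \cdot 1 = G + 2 = 2 + G$)
$o{\left(u \right)} = 15 + u$ ($o{\left(u \right)} = u + \left(2 + 13\right) = u + 15 = 15 + u$)
$\left(o{\left(-94 \right)} + \left(\left(-5 + 8\right) 5\right)^{2}\right) \left(-5015 - 48774\right) = \left(\left(15 - 94\right) + \left(\left(-5 + 8\right) 5\right)^{2}\right) \left(-5015 - 48774\right) = \left(-79 + \left(3 \cdot 5\right)^{2}\right) \left(-53789\right) = \left(-79 + 15^{2}\right) \left(-53789\right) = \left(-79 + 225\right) \left(-53789\right) = 146 \left(-53789\right) = -7853194$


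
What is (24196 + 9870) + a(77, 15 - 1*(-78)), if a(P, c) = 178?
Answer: 34244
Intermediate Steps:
(24196 + 9870) + a(77, 15 - 1*(-78)) = (24196 + 9870) + 178 = 34066 + 178 = 34244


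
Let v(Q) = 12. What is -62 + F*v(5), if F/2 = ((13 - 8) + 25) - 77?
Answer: -1190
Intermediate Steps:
F = -94 (F = 2*(((13 - 8) + 25) - 77) = 2*((5 + 25) - 77) = 2*(30 - 77) = 2*(-47) = -94)
-62 + F*v(5) = -62 - 94*12 = -62 - 1128 = -1190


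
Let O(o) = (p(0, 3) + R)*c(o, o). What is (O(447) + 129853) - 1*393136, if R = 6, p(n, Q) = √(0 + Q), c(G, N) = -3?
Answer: -263301 - 3*√3 ≈ -2.6331e+5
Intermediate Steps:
p(n, Q) = √Q
O(o) = -18 - 3*√3 (O(o) = (√3 + 6)*(-3) = (6 + √3)*(-3) = -18 - 3*√3)
(O(447) + 129853) - 1*393136 = ((-18 - 3*√3) + 129853) - 1*393136 = (129835 - 3*√3) - 393136 = -263301 - 3*√3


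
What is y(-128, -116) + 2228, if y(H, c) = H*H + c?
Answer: 18496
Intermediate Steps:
y(H, c) = c + H**2 (y(H, c) = H**2 + c = c + H**2)
y(-128, -116) + 2228 = (-116 + (-128)**2) + 2228 = (-116 + 16384) + 2228 = 16268 + 2228 = 18496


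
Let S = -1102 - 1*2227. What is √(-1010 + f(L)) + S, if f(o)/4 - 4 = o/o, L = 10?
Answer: -3329 + 3*I*√110 ≈ -3329.0 + 31.464*I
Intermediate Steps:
S = -3329 (S = -1102 - 2227 = -3329)
f(o) = 20 (f(o) = 16 + 4*(o/o) = 16 + 4*1 = 16 + 4 = 20)
√(-1010 + f(L)) + S = √(-1010 + 20) - 3329 = √(-990) - 3329 = 3*I*√110 - 3329 = -3329 + 3*I*√110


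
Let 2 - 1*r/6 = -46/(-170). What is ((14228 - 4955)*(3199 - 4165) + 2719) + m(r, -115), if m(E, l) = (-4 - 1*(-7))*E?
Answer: -761172269/85 ≈ -8.9550e+6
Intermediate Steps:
r = 882/85 (r = 12 - (-276)/(-170) = 12 - (-276)*(-1)/170 = 12 - 6*23/85 = 12 - 138/85 = 882/85 ≈ 10.376)
m(E, l) = 3*E (m(E, l) = (-4 + 7)*E = 3*E)
((14228 - 4955)*(3199 - 4165) + 2719) + m(r, -115) = ((14228 - 4955)*(3199 - 4165) + 2719) + 3*(882/85) = (9273*(-966) + 2719) + 2646/85 = (-8957718 + 2719) + 2646/85 = -8954999 + 2646/85 = -761172269/85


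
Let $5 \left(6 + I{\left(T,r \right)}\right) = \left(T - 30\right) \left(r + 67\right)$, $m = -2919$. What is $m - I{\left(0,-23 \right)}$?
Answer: $-2649$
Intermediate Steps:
$I{\left(T,r \right)} = -6 + \frac{\left(-30 + T\right) \left(67 + r\right)}{5}$ ($I{\left(T,r \right)} = -6 + \frac{\left(T - 30\right) \left(r + 67\right)}{5} = -6 + \frac{\left(-30 + T\right) \left(67 + r\right)}{5}$)
$m - I{\left(0,-23 \right)} = -2919 - \left(-408 - -138 + \frac{67}{5} \cdot 0 + \frac{1}{5} \cdot 0 \left(-23\right)\right) = -2919 - \left(-408 + 138 + 0 + 0\right) = -2919 - -270 = -2919 + 270 = -2649$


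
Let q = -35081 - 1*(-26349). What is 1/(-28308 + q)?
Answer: -1/37040 ≈ -2.6998e-5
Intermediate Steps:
q = -8732 (q = -35081 + 26349 = -8732)
1/(-28308 + q) = 1/(-28308 - 8732) = 1/(-37040) = -1/37040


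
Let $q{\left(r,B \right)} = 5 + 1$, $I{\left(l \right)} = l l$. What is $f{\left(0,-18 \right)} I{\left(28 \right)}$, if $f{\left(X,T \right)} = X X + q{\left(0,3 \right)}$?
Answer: $4704$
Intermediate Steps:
$I{\left(l \right)} = l^{2}$
$q{\left(r,B \right)} = 6$
$f{\left(X,T \right)} = 6 + X^{2}$ ($f{\left(X,T \right)} = X X + 6 = X^{2} + 6 = 6 + X^{2}$)
$f{\left(0,-18 \right)} I{\left(28 \right)} = \left(6 + 0^{2}\right) 28^{2} = \left(6 + 0\right) 784 = 6 \cdot 784 = 4704$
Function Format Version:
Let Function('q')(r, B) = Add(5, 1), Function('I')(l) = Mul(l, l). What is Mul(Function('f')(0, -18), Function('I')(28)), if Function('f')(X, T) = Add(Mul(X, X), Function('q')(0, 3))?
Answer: 4704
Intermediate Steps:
Function('I')(l) = Pow(l, 2)
Function('q')(r, B) = 6
Function('f')(X, T) = Add(6, Pow(X, 2)) (Function('f')(X, T) = Add(Mul(X, X), 6) = Add(Pow(X, 2), 6) = Add(6, Pow(X, 2)))
Mul(Function('f')(0, -18), Function('I')(28)) = Mul(Add(6, Pow(0, 2)), Pow(28, 2)) = Mul(Add(6, 0), 784) = Mul(6, 784) = 4704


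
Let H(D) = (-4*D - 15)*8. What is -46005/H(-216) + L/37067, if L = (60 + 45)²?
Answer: -543461845/83919688 ≈ -6.4760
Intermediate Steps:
L = 11025 (L = 105² = 11025)
H(D) = -120 - 32*D (H(D) = (-15 - 4*D)*8 = -120 - 32*D)
-46005/H(-216) + L/37067 = -46005/(-120 - 32*(-216)) + 11025/37067 = -46005/(-120 + 6912) + 11025*(1/37067) = -46005/6792 + 11025/37067 = -46005*1/6792 + 11025/37067 = -15335/2264 + 11025/37067 = -543461845/83919688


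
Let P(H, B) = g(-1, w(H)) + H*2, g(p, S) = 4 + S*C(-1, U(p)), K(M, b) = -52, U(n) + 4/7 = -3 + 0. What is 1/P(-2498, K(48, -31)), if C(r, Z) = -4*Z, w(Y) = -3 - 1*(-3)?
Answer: -1/4992 ≈ -0.00020032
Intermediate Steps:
U(n) = -25/7 (U(n) = -4/7 + (-3 + 0) = -4/7 - 3 = -25/7)
w(Y) = 0 (w(Y) = -3 + 3 = 0)
g(p, S) = 4 + 100*S/7 (g(p, S) = 4 + S*(-4*(-25/7)) = 4 + S*(100/7) = 4 + 100*S/7)
P(H, B) = 4 + 2*H (P(H, B) = (4 + (100/7)*0) + H*2 = (4 + 0) + 2*H = 4 + 2*H)
1/P(-2498, K(48, -31)) = 1/(4 + 2*(-2498)) = 1/(4 - 4996) = 1/(-4992) = -1/4992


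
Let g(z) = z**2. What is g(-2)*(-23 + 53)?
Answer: 120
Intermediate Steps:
g(-2)*(-23 + 53) = (-2)**2*(-23 + 53) = 4*30 = 120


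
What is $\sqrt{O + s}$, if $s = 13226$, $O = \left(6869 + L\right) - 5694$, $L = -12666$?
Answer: $\sqrt{1735} \approx 41.653$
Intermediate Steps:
$O = -11491$ ($O = \left(6869 - 12666\right) - 5694 = -5797 - 5694 = -11491$)
$\sqrt{O + s} = \sqrt{-11491 + 13226} = \sqrt{1735}$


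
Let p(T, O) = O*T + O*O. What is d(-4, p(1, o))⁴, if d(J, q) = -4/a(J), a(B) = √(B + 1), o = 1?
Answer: 256/9 ≈ 28.444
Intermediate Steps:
p(T, O) = O² + O*T (p(T, O) = O*T + O² = O² + O*T)
a(B) = √(1 + B)
d(J, q) = -4/√(1 + J)
d(-4, p(1, o))⁴ = (-4/√(1 - 4))⁴ = (-(-4)*I*√3/3)⁴ = (4*I*√3/3)⁴ = 256/9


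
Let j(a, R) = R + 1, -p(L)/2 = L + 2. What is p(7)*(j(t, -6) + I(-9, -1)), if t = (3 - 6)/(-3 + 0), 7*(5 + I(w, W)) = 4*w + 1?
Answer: 270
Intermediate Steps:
p(L) = -4 - 2*L (p(L) = -2*(L + 2) = -2*(2 + L) = -4 - 2*L)
I(w, W) = -34/7 + 4*w/7 (I(w, W) = -5 + (4*w + 1)/7 = -5 + (1 + 4*w)/7 = -5 + (⅐ + 4*w/7) = -34/7 + 4*w/7)
t = 1 (t = -3/(-3) = -3*(-⅓) = 1)
j(a, R) = 1 + R
p(7)*(j(t, -6) + I(-9, -1)) = (-4 - 2*7)*((1 - 6) + (-34/7 + (4/7)*(-9))) = (-4 - 14)*(-5 + (-34/7 - 36/7)) = -18*(-5 - 10) = -18*(-15) = 270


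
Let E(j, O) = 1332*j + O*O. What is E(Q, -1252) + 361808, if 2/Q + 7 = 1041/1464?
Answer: 657750944/341 ≈ 1.9289e+6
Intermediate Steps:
Q = -976/3069 (Q = 2/(-7 + 1041/1464) = 2/(-7 + 1041*(1/1464)) = 2/(-7 + 347/488) = 2/(-3069/488) = 2*(-488/3069) = -976/3069 ≈ -0.31802)
E(j, O) = O² + 1332*j (E(j, O) = 1332*j + O² = O² + 1332*j)
E(Q, -1252) + 361808 = ((-1252)² + 1332*(-976/3069)) + 361808 = (1567504 - 144448/341) + 361808 = 534374416/341 + 361808 = 657750944/341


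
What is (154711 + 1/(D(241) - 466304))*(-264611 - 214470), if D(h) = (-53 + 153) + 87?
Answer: -34548172809696066/466117 ≈ -7.4119e+10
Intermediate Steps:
D(h) = 187 (D(h) = 100 + 87 = 187)
(154711 + 1/(D(241) - 466304))*(-264611 - 214470) = (154711 + 1/(187 - 466304))*(-264611 - 214470) = (154711 + 1/(-466117))*(-479081) = (154711 - 1/466117)*(-479081) = (72113427186/466117)*(-479081) = -34548172809696066/466117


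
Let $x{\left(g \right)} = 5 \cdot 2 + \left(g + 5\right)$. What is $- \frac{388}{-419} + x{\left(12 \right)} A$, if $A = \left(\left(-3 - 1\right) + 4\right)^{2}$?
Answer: $\frac{388}{419} \approx 0.92601$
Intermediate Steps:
$x{\left(g \right)} = 15 + g$ ($x{\left(g \right)} = 10 + \left(5 + g\right) = 15 + g$)
$A = 0$ ($A = \left(\left(-3 - 1\right) + 4\right)^{2} = \left(-4 + 4\right)^{2} = 0^{2} = 0$)
$- \frac{388}{-419} + x{\left(12 \right)} A = - \frac{388}{-419} + \left(15 + 12\right) 0 = \left(-388\right) \left(- \frac{1}{419}\right) + 27 \cdot 0 = \frac{388}{419} + 0 = \frac{388}{419}$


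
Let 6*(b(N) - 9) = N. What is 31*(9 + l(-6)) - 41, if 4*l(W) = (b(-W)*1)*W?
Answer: -227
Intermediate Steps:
b(N) = 9 + N/6
l(W) = W*(9 - W/6)/4 (l(W) = (((9 + (-W)/6)*1)*W)/4 = (((9 - W/6)*1)*W)/4 = ((9 - W/6)*W)/4 = (W*(9 - W/6))/4 = W*(9 - W/6)/4)
31*(9 + l(-6)) - 41 = 31*(9 + (1/24)*(-6)*(54 - 1*(-6))) - 41 = 31*(9 + (1/24)*(-6)*(54 + 6)) - 41 = 31*(9 + (1/24)*(-6)*60) - 41 = 31*(9 - 15) - 41 = 31*(-6) - 41 = -186 - 41 = -227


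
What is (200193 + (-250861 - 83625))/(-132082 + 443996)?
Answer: -134293/311914 ≈ -0.43054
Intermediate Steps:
(200193 + (-250861 - 83625))/(-132082 + 443996) = (200193 - 334486)/311914 = -134293*1/311914 = -134293/311914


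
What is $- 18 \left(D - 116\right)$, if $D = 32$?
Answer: $1512$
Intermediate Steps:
$- 18 \left(D - 116\right) = - 18 \left(32 - 116\right) = \left(-18\right) \left(-84\right) = 1512$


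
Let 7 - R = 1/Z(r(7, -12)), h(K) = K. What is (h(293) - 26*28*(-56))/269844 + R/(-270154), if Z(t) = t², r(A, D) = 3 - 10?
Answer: 90575764943/595345393804 ≈ 0.15214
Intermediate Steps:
r(A, D) = -7
R = 342/49 (R = 7 - 1/((-7)²) = 7 - 1/49 = 342/49 ≈ 6.9796)
(h(293) - 26*28*(-56))/269844 + R/(-270154) = (293 - 26*28*(-56))/269844 + (342/49)/(-270154) = (293 - 728*(-56))*(1/269844) + (342/49)*(-1/270154) = (293 - 1*(-40768))*(1/269844) - 171/6618773 = (293 + 40768)*(1/269844) - 171/6618773 = 41061*(1/269844) - 171/6618773 = 13687/89948 - 171/6618773 = 90575764943/595345393804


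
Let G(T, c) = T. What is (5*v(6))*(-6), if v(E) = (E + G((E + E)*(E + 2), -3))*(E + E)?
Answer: -36720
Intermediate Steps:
v(E) = 2*E*(E + 2*E*(2 + E)) (v(E) = (E + (E + E)*(E + 2))*(E + E) = (E + (2*E)*(2 + E))*(2*E) = (E + 2*E*(2 + E))*(2*E) = 2*E*(E + 2*E*(2 + E)))
(5*v(6))*(-6) = (5*(6²*(10 + 4*6)))*(-6) = (5*(36*(10 + 24)))*(-6) = (5*(36*34))*(-6) = (5*1224)*(-6) = 6120*(-6) = -36720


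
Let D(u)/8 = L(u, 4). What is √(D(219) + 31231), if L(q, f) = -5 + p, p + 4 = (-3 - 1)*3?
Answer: √31063 ≈ 176.25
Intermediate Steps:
p = -16 (p = -4 + (-3 - 1)*3 = -4 - 4*3 = -4 - 12 = -16)
L(q, f) = -21 (L(q, f) = -5 - 16 = -21)
D(u) = -168 (D(u) = 8*(-21) = -168)
√(D(219) + 31231) = √(-168 + 31231) = √31063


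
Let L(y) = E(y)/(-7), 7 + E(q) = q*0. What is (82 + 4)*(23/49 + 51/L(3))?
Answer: 216892/49 ≈ 4426.4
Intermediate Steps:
E(q) = -7 (E(q) = -7 + q*0 = -7 + 0 = -7)
L(y) = 1 (L(y) = -7/(-7) = -7*(-⅐) = 1)
(82 + 4)*(23/49 + 51/L(3)) = (82 + 4)*(23/49 + 51/1) = 86*(23*(1/49) + 51*1) = 86*(23/49 + 51) = 86*(2522/49) = 216892/49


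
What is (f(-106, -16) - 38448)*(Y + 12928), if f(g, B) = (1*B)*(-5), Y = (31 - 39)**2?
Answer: -498477056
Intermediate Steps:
Y = 64 (Y = (-8)**2 = 64)
f(g, B) = -5*B (f(g, B) = B*(-5) = -5*B)
(f(-106, -16) - 38448)*(Y + 12928) = (-5*(-16) - 38448)*(64 + 12928) = (80 - 38448)*12992 = -38368*12992 = -498477056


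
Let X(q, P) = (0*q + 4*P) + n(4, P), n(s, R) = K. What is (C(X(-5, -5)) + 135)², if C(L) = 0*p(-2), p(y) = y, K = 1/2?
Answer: 18225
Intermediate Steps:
K = ½ ≈ 0.50000
n(s, R) = ½
X(q, P) = ½ + 4*P (X(q, P) = (0*q + 4*P) + ½ = (0 + 4*P) + ½ = 4*P + ½ = ½ + 4*P)
C(L) = 0 (C(L) = 0*(-2) = 0)
(C(X(-5, -5)) + 135)² = (0 + 135)² = 135² = 18225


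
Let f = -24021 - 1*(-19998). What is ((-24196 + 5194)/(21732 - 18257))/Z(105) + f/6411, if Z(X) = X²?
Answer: -17138943883/27290825625 ≈ -0.62801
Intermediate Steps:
f = -4023 (f = -24021 + 19998 = -4023)
((-24196 + 5194)/(21732 - 18257))/Z(105) + f/6411 = ((-24196 + 5194)/(21732 - 18257))/(105²) - 4023/6411 = -19002/3475/11025 - 4023*1/6411 = -19002*1/3475*(1/11025) - 1341/2137 = -19002/3475*1/11025 - 1341/2137 = -6334/12770625 - 1341/2137 = -17138943883/27290825625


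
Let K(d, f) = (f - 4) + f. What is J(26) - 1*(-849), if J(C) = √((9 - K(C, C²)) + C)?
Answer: 849 + I*√1313 ≈ 849.0 + 36.235*I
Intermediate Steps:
K(d, f) = -4 + 2*f (K(d, f) = (-4 + f) + f = -4 + 2*f)
J(C) = √(13 + C - 2*C²) (J(C) = √((9 - (-4 + 2*C²)) + C) = √((9 + (4 - 2*C²)) + C) = √((13 - 2*C²) + C) = √(13 + C - 2*C²))
J(26) - 1*(-849) = √(13 + 26 - 2*26²) - 1*(-849) = √(13 + 26 - 2*676) + 849 = √(13 + 26 - 1352) + 849 = √(-1313) + 849 = I*√1313 + 849 = 849 + I*√1313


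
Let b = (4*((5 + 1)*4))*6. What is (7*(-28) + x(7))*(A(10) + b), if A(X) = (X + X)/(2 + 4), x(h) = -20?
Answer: -125136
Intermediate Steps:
A(X) = X/3 (A(X) = (2*X)/6 = (2*X)*(⅙) = X/3)
b = 576 (b = (4*(6*4))*6 = (4*24)*6 = 96*6 = 576)
(7*(-28) + x(7))*(A(10) + b) = (7*(-28) - 20)*((⅓)*10 + 576) = (-196 - 20)*(10/3 + 576) = -216*1738/3 = -125136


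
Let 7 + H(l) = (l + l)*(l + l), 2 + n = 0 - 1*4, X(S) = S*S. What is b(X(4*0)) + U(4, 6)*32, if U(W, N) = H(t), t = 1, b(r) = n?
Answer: -102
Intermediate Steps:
X(S) = S²
n = -6 (n = -2 + (0 - 1*4) = -2 + (0 - 4) = -2 - 4 = -6)
b(r) = -6
H(l) = -7 + 4*l² (H(l) = -7 + (l + l)*(l + l) = -7 + (2*l)*(2*l) = -7 + 4*l²)
U(W, N) = -3 (U(W, N) = -7 + 4*1² = -7 + 4*1 = -7 + 4 = -3)
b(X(4*0)) + U(4, 6)*32 = -6 - 3*32 = -6 - 96 = -102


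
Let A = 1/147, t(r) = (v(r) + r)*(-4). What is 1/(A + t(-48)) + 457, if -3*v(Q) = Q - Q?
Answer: 12898972/28225 ≈ 457.01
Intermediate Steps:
v(Q) = 0 (v(Q) = -(Q - Q)/3 = -1/3*0 = 0)
t(r) = -4*r (t(r) = (0 + r)*(-4) = r*(-4) = -4*r)
A = 1/147 ≈ 0.0068027
1/(A + t(-48)) + 457 = 1/(1/147 - 4*(-48)) + 457 = 1/(1/147 + 192) + 457 = 1/(28225/147) + 457 = 147/28225 + 457 = 12898972/28225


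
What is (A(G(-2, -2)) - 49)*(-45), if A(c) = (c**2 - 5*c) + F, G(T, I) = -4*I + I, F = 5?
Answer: 1710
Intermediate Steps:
G(T, I) = -3*I
A(c) = 5 + c**2 - 5*c (A(c) = (c**2 - 5*c) + 5 = 5 + c**2 - 5*c)
(A(G(-2, -2)) - 49)*(-45) = ((5 + (-3*(-2))**2 - (-15)*(-2)) - 49)*(-45) = ((5 + 6**2 - 5*6) - 49)*(-45) = ((5 + 36 - 30) - 49)*(-45) = (11 - 49)*(-45) = -38*(-45) = 1710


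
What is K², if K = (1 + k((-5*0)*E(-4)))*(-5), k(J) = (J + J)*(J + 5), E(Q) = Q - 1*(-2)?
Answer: 25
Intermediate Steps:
E(Q) = 2 + Q (E(Q) = Q + 2 = 2 + Q)
k(J) = 2*J*(5 + J) (k(J) = (2*J)*(5 + J) = 2*J*(5 + J))
K = -5 (K = (1 + 2*((-5*0)*(2 - 4))*(5 + (-5*0)*(2 - 4)))*(-5) = (1 + 2*(0*(-2))*(5 + 0*(-2)))*(-5) = (1 + 2*0*(5 + 0))*(-5) = (1 + 2*0*5)*(-5) = (1 + 0)*(-5) = 1*(-5) = -5)
K² = (-5)² = 25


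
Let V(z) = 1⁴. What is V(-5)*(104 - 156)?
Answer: -52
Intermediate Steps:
V(z) = 1
V(-5)*(104 - 156) = 1*(104 - 156) = 1*(-52) = -52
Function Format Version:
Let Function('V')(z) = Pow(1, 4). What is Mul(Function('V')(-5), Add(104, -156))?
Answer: -52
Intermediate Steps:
Function('V')(z) = 1
Mul(Function('V')(-5), Add(104, -156)) = Mul(1, Add(104, -156)) = Mul(1, -52) = -52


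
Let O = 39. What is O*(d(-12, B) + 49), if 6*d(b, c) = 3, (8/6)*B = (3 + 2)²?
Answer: 3861/2 ≈ 1930.5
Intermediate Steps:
B = 75/4 (B = 3*(3 + 2)²/4 = (¾)*5² = (¾)*25 = 75/4 ≈ 18.750)
d(b, c) = ½ (d(b, c) = (⅙)*3 = ½)
O*(d(-12, B) + 49) = 39*(½ + 49) = 39*(99/2) = 3861/2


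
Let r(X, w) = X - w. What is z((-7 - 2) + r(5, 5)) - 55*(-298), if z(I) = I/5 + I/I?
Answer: 81946/5 ≈ 16389.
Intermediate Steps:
z(I) = 1 + I/5 (z(I) = I*(⅕) + 1 = I/5 + 1 = 1 + I/5)
z((-7 - 2) + r(5, 5)) - 55*(-298) = (1 + ((-7 - 2) + (5 - 1*5))/5) - 55*(-298) = (1 + (-9 + (5 - 5))/5) + 16390 = (1 + (-9 + 0)/5) + 16390 = (1 + (⅕)*(-9)) + 16390 = (1 - 9/5) + 16390 = -⅘ + 16390 = 81946/5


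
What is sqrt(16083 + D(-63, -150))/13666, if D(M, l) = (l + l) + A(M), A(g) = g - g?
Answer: sqrt(15783)/13666 ≈ 0.0091929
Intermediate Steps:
A(g) = 0
D(M, l) = 2*l (D(M, l) = (l + l) + 0 = 2*l + 0 = 2*l)
sqrt(16083 + D(-63, -150))/13666 = sqrt(16083 + 2*(-150))/13666 = sqrt(16083 - 300)*(1/13666) = sqrt(15783)*(1/13666) = sqrt(15783)/13666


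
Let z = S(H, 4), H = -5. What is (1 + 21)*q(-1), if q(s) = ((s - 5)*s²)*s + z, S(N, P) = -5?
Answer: 22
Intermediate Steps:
z = -5
q(s) = -5 + s³*(-5 + s) (q(s) = ((s - 5)*s²)*s - 5 = ((-5 + s)*s²)*s - 5 = (s²*(-5 + s))*s - 5 = s³*(-5 + s) - 5 = -5 + s³*(-5 + s))
(1 + 21)*q(-1) = (1 + 21)*(-5 + (-1)⁴ - 5*(-1)³) = 22*(-5 + 1 - 5*(-1)) = 22*(-5 + 1 + 5) = 22*1 = 22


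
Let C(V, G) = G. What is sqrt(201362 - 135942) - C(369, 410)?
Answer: -410 + 2*sqrt(16355) ≈ -154.23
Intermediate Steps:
sqrt(201362 - 135942) - C(369, 410) = sqrt(201362 - 135942) - 1*410 = sqrt(65420) - 410 = 2*sqrt(16355) - 410 = -410 + 2*sqrt(16355)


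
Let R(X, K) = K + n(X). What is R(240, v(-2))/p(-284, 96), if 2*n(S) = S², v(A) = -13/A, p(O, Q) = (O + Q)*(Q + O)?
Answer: 57613/70688 ≈ 0.81503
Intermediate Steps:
p(O, Q) = (O + Q)² (p(O, Q) = (O + Q)*(O + Q) = (O + Q)²)
n(S) = S²/2
R(X, K) = K + X²/2
R(240, v(-2))/p(-284, 96) = (-13/(-2) + (½)*240²)/((-284 + 96)²) = (-13*(-½) + (½)*57600)/((-188)²) = (13/2 + 28800)/35344 = (57613/2)*(1/35344) = 57613/70688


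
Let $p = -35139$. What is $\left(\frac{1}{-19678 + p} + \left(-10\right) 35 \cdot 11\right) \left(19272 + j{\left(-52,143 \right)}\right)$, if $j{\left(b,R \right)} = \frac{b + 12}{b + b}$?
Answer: $- \frac{52875538338991}{712621} \approx -7.4199 \cdot 10^{7}$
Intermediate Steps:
$j{\left(b,R \right)} = \frac{12 + b}{2 b}$
$\left(\frac{1}{-19678 + p} + \left(-10\right) 35 \cdot 11\right) \left(19272 + j{\left(-52,143 \right)}\right) = \left(\frac{1}{-19678 - 35139} + \left(-10\right) 35 \cdot 11\right) \left(19272 + \frac{12 - 52}{2 \left(-52\right)}\right) = \left(\frac{1}{-54817} - 3850\right) \left(19272 + \frac{1}{2} \left(- \frac{1}{52}\right) \left(-40\right)\right) = \left(- \frac{1}{54817} - 3850\right) \left(19272 + \frac{5}{13}\right) = \left(- \frac{211045451}{54817}\right) \frac{250541}{13} = - \frac{52875538338991}{712621}$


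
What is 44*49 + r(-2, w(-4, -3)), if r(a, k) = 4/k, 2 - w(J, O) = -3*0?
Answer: 2158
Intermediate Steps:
w(J, O) = 2 (w(J, O) = 2 - (-3)*0 = 2 - 1*0 = 2 + 0 = 2)
44*49 + r(-2, w(-4, -3)) = 44*49 + 4/2 = 2156 + 4*(1/2) = 2156 + 2 = 2158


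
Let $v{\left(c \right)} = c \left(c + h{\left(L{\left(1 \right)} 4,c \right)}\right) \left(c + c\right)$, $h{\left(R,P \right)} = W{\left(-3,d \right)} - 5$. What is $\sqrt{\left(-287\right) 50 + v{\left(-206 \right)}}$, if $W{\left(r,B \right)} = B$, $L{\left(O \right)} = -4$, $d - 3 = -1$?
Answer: $i \sqrt{17752598} \approx 4213.4 i$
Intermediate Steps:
$d = 2$ ($d = 3 - 1 = 2$)
$h{\left(R,P \right)} = -3$ ($h{\left(R,P \right)} = 2 - 5 = -3$)
$v{\left(c \right)} = 2 c^{2} \left(-3 + c\right)$ ($v{\left(c \right)} = c \left(c - 3\right) \left(c + c\right) = c \left(-3 + c\right) 2 c = c 2 c \left(-3 + c\right) = 2 c^{2} \left(-3 + c\right)$)
$\sqrt{\left(-287\right) 50 + v{\left(-206 \right)}} = \sqrt{\left(-287\right) 50 + 2 \left(-206\right)^{2} \left(-3 - 206\right)} = \sqrt{-14350 + 2 \cdot 42436 \left(-209\right)} = \sqrt{-14350 - 17738248} = \sqrt{-17752598} = i \sqrt{17752598}$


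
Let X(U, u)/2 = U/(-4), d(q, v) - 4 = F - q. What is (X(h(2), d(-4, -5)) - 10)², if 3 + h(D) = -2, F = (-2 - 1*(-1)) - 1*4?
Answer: 225/4 ≈ 56.250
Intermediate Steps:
F = -5 (F = (-2 + 1) - 4 = -1 - 4 = -5)
h(D) = -5 (h(D) = -3 - 2 = -5)
d(q, v) = -1 - q (d(q, v) = 4 + (-5 - q) = -1 - q)
X(U, u) = -U/2 (X(U, u) = 2*(U/(-4)) = 2*(U*(-¼)) = 2*(-U/4) = -U/2)
(X(h(2), d(-4, -5)) - 10)² = (-½*(-5) - 10)² = (5/2 - 10)² = (-15/2)² = 225/4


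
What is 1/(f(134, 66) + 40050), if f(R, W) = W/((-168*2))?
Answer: 56/2242789 ≈ 2.4969e-5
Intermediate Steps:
f(R, W) = -W/336 (f(R, W) = W/(-336) = W*(-1/336) = -W/336)
1/(f(134, 66) + 40050) = 1/(-1/336*66 + 40050) = 1/(-11/56 + 40050) = 1/(2242789/56) = 56/2242789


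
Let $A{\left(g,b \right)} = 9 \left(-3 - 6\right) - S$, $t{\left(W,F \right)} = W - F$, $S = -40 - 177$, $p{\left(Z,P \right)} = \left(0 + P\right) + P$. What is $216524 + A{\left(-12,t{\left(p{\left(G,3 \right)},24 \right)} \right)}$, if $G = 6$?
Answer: $216660$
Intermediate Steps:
$p{\left(Z,P \right)} = 2 P$ ($p{\left(Z,P \right)} = P + P = 2 P$)
$S = -217$
$A{\left(g,b \right)} = 136$ ($A{\left(g,b \right)} = 9 \left(-3 - 6\right) - -217 = 9 \left(-9\right) + 217 = -81 + 217 = 136$)
$216524 + A{\left(-12,t{\left(p{\left(G,3 \right)},24 \right)} \right)} = 216524 + 136 = 216660$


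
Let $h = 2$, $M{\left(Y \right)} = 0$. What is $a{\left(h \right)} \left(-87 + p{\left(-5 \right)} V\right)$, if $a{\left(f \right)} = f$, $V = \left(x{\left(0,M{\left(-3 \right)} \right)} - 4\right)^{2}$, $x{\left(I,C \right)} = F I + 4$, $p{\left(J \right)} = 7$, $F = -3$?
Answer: $-174$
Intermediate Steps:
$x{\left(I,C \right)} = 4 - 3 I$ ($x{\left(I,C \right)} = - 3 I + 4 = 4 - 3 I$)
$V = 0$ ($V = \left(\left(4 - 0\right) - 4\right)^{2} = \left(\left(4 + 0\right) - 4\right)^{2} = \left(4 - 4\right)^{2} = 0^{2} = 0$)
$a{\left(h \right)} \left(-87 + p{\left(-5 \right)} V\right) = 2 \left(-87 + 7 \cdot 0\right) = 2 \left(-87 + 0\right) = 2 \left(-87\right) = -174$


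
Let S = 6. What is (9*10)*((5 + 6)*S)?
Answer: 5940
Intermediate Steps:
(9*10)*((5 + 6)*S) = (9*10)*((5 + 6)*6) = 90*(11*6) = 90*66 = 5940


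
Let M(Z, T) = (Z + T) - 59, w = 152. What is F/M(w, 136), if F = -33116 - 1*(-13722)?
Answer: -19394/229 ≈ -84.690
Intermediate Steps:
F = -19394 (F = -33116 + 13722 = -19394)
M(Z, T) = -59 + T + Z (M(Z, T) = (T + Z) - 59 = -59 + T + Z)
F/M(w, 136) = -19394/(-59 + 136 + 152) = -19394/229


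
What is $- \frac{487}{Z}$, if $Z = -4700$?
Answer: $\frac{487}{4700} \approx 0.10362$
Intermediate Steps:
$- \frac{487}{Z} = - \frac{487}{-4700} = \left(-487\right) \left(- \frac{1}{4700}\right) = \frac{487}{4700}$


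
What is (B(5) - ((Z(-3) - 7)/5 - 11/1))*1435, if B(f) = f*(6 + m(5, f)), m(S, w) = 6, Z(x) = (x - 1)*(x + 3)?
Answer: 103894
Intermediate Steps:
Z(x) = (-1 + x)*(3 + x)
B(f) = 12*f (B(f) = f*(6 + 6) = f*12 = 12*f)
(B(5) - ((Z(-3) - 7)/5 - 11/1))*1435 = (12*5 - (((-3 + (-3)² + 2*(-3)) - 7)/5 - 11/1))*1435 = (60 - (((-3 + 9 - 6) - 7)*(⅕) - 11*1))*1435 = (60 - ((0 - 7)*(⅕) - 11))*1435 = (60 - (-7*⅕ - 11))*1435 = (60 - (-7/5 - 11))*1435 = (60 - 1*(-62/5))*1435 = (60 + 62/5)*1435 = (362/5)*1435 = 103894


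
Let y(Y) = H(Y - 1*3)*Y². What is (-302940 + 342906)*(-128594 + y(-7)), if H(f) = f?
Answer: -5158971144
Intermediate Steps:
y(Y) = Y²*(-3 + Y) (y(Y) = (Y - 1*3)*Y² = (Y - 3)*Y² = (-3 + Y)*Y² = Y²*(-3 + Y))
(-302940 + 342906)*(-128594 + y(-7)) = (-302940 + 342906)*(-128594 + (-7)²*(-3 - 7)) = 39966*(-128594 + 49*(-10)) = 39966*(-128594 - 490) = 39966*(-129084) = -5158971144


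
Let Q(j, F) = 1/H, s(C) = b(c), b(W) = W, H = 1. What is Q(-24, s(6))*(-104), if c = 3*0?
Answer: -104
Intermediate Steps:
c = 0
s(C) = 0
Q(j, F) = 1 (Q(j, F) = 1/1 = 1)
Q(-24, s(6))*(-104) = 1*(-104) = -104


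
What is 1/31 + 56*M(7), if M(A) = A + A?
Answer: 24305/31 ≈ 784.03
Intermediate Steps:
M(A) = 2*A
1/31 + 56*M(7) = 1/31 + 56*(2*7) = 1/31 + 56*14 = 1/31 + 784 = 24305/31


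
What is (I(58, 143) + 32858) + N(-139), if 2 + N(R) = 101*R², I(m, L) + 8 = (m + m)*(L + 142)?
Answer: 2017329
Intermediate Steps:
I(m, L) = -8 + 2*m*(142 + L) (I(m, L) = -8 + (m + m)*(L + 142) = -8 + (2*m)*(142 + L) = -8 + 2*m*(142 + L))
N(R) = -2 + 101*R²
(I(58, 143) + 32858) + N(-139) = ((-8 + 284*58 + 2*143*58) + 32858) + (-2 + 101*(-139)²) = ((-8 + 16472 + 16588) + 32858) + (-2 + 101*19321) = (33052 + 32858) + (-2 + 1951421) = 65910 + 1951419 = 2017329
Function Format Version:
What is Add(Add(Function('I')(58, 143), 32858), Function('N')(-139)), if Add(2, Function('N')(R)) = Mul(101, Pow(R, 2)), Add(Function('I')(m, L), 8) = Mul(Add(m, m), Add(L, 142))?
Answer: 2017329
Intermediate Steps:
Function('I')(m, L) = Add(-8, Mul(2, m, Add(142, L))) (Function('I')(m, L) = Add(-8, Mul(Add(m, m), Add(L, 142))) = Add(-8, Mul(Mul(2, m), Add(142, L))) = Add(-8, Mul(2, m, Add(142, L))))
Function('N')(R) = Add(-2, Mul(101, Pow(R, 2)))
Add(Add(Function('I')(58, 143), 32858), Function('N')(-139)) = Add(Add(Add(-8, Mul(284, 58), Mul(2, 143, 58)), 32858), Add(-2, Mul(101, Pow(-139, 2)))) = Add(Add(Add(-8, 16472, 16588), 32858), Add(-2, Mul(101, 19321))) = Add(Add(33052, 32858), Add(-2, 1951421)) = Add(65910, 1951419) = 2017329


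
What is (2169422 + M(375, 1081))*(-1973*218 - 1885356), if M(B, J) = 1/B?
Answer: -376742367338594/75 ≈ -5.0232e+12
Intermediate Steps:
(2169422 + M(375, 1081))*(-1973*218 - 1885356) = (2169422 + 1/375)*(-1973*218 - 1885356) = (2169422 + 1/375)*(-430114 - 1885356) = (813533251/375)*(-2315470) = -376742367338594/75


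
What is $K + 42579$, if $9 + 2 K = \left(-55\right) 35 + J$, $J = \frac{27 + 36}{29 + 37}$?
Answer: $\frac{1830949}{44} \approx 41613.0$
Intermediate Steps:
$J = \frac{21}{22}$ ($J = \frac{63}{66} = 63 \cdot \frac{1}{66} = \frac{21}{22} \approx 0.95455$)
$K = - \frac{42527}{44}$ ($K = - \frac{9}{2} + \frac{\left(-55\right) 35 + \frac{21}{22}}{2} = - \frac{9}{2} + \frac{-1925 + \frac{21}{22}}{2} = - \frac{9}{2} + \frac{1}{2} \left(- \frac{42329}{22}\right) = - \frac{9}{2} - \frac{42329}{44} = - \frac{42527}{44} \approx -966.52$)
$K + 42579 = - \frac{42527}{44} + 42579 = \frac{1830949}{44}$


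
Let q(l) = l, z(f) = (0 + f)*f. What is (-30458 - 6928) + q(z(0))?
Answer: -37386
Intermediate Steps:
z(f) = f² (z(f) = f*f = f²)
(-30458 - 6928) + q(z(0)) = (-30458 - 6928) + 0² = -37386 + 0 = -37386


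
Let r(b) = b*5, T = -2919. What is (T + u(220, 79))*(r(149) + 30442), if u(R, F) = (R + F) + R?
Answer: -74848800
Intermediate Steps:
u(R, F) = F + 2*R (u(R, F) = (F + R) + R = F + 2*R)
r(b) = 5*b
(T + u(220, 79))*(r(149) + 30442) = (-2919 + (79 + 2*220))*(5*149 + 30442) = (-2919 + (79 + 440))*(745 + 30442) = (-2919 + 519)*31187 = -2400*31187 = -74848800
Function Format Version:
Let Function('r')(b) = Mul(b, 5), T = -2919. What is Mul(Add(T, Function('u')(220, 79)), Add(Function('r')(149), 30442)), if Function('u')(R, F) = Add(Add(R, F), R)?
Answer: -74848800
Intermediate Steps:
Function('u')(R, F) = Add(F, Mul(2, R)) (Function('u')(R, F) = Add(Add(F, R), R) = Add(F, Mul(2, R)))
Function('r')(b) = Mul(5, b)
Mul(Add(T, Function('u')(220, 79)), Add(Function('r')(149), 30442)) = Mul(Add(-2919, Add(79, Mul(2, 220))), Add(Mul(5, 149), 30442)) = Mul(Add(-2919, Add(79, 440)), Add(745, 30442)) = Mul(Add(-2919, 519), 31187) = Mul(-2400, 31187) = -74848800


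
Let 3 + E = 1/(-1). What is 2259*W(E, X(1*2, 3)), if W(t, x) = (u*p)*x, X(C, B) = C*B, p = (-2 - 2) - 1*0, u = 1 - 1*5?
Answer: 216864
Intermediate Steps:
u = -4 (u = 1 - 5 = -4)
p = -4 (p = -4 + 0 = -4)
X(C, B) = B*C
E = -4 (E = -3 + 1/(-1) = -3 + 1*(-1) = -3 - 1 = -4)
W(t, x) = 16*x (W(t, x) = (-4*(-4))*x = 16*x)
2259*W(E, X(1*2, 3)) = 2259*(16*(3*(1*2))) = 2259*(16*(3*2)) = 2259*(16*6) = 2259*96 = 216864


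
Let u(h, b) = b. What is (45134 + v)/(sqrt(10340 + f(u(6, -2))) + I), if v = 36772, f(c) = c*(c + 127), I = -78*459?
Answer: -1466199306/640886557 - 40953*sqrt(10090)/640886557 ≈ -2.2942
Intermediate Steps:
I = -35802
f(c) = c*(127 + c)
(45134 + v)/(sqrt(10340 + f(u(6, -2))) + I) = (45134 + 36772)/(sqrt(10340 - 2*(127 - 2)) - 35802) = 81906/(sqrt(10340 - 2*125) - 35802) = 81906/(sqrt(10340 - 250) - 35802) = 81906/(sqrt(10090) - 35802) = 81906/(-35802 + sqrt(10090))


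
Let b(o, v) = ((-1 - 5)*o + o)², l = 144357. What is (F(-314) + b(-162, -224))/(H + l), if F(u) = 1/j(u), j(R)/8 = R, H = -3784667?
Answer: -1648123199/9144458720 ≈ -0.18023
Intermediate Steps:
j(R) = 8*R
F(u) = 1/(8*u)
b(o, v) = 25*o² (b(o, v) = (-6*o + o)² = (-5*o)² = 25*o²)
(F(-314) + b(-162, -224))/(H + l) = ((⅛)/(-314) + 25*(-162)²)/(-3784667 + 144357) = ((⅛)*(-1/314) + 25*26244)/(-3640310) = (-1/2512 + 656100)*(-1/3640310) = (1648123199/2512)*(-1/3640310) = -1648123199/9144458720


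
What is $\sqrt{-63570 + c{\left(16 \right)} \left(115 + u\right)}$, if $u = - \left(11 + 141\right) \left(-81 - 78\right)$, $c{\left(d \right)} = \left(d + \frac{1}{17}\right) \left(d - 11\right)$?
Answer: $\frac{33 \sqrt{500565}}{17} \approx 1373.4$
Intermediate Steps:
$c{\left(d \right)} = \left(-11 + d\right) \left(\frac{1}{17} + d\right)$ ($c{\left(d \right)} = \left(d + \frac{1}{17}\right) \left(-11 + d\right) = \left(\frac{1}{17} + d\right) \left(-11 + d\right) = \left(-11 + d\right) \left(\frac{1}{17} + d\right)$)
$u = 24168$ ($u = - 152 \left(-159\right) = \left(-1\right) \left(-24168\right) = 24168$)
$\sqrt{-63570 + c{\left(16 \right)} \left(115 + u\right)} = \sqrt{-63570 + \left(- \frac{11}{17} + 16^{2} - \frac{2976}{17}\right) \left(115 + 24168\right)} = \sqrt{-63570 + \left(- \frac{11}{17} + 256 - \frac{2976}{17}\right) 24283} = \sqrt{-63570 + \frac{1365}{17} \cdot 24283} = \sqrt{-63570 + \frac{33146295}{17}} = \sqrt{\frac{32065605}{17}} = \frac{33 \sqrt{500565}}{17}$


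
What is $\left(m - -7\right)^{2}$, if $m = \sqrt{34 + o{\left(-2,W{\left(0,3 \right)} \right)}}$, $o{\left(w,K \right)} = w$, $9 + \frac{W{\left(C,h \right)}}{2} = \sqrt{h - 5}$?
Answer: $81 + 56 \sqrt{2} \approx 160.2$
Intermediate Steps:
$W{\left(C,h \right)} = -18 + 2 \sqrt{-5 + h}$ ($W{\left(C,h \right)} = -18 + 2 \sqrt{h - 5} = -18 + 2 \sqrt{-5 + h}$)
$m = 4 \sqrt{2}$ ($m = \sqrt{34 - 2} = \sqrt{32} = 4 \sqrt{2} \approx 5.6569$)
$\left(m - -7\right)^{2} = \left(4 \sqrt{2} - -7\right)^{2} = \left(4 \sqrt{2} + \left(-5 + 12\right)\right)^{2} = \left(4 \sqrt{2} + 7\right)^{2} = \left(7 + 4 \sqrt{2}\right)^{2}$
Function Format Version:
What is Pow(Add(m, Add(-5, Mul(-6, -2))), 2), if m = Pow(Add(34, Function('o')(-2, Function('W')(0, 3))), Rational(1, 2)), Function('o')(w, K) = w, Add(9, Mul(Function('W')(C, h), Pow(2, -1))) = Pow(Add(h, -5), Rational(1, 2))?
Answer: Add(81, Mul(56, Pow(2, Rational(1, 2)))) ≈ 160.20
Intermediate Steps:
Function('W')(C, h) = Add(-18, Mul(2, Pow(Add(-5, h), Rational(1, 2)))) (Function('W')(C, h) = Add(-18, Mul(2, Pow(Add(h, -5), Rational(1, 2)))) = Add(-18, Mul(2, Pow(Add(-5, h), Rational(1, 2)))))
m = Mul(4, Pow(2, Rational(1, 2))) (m = Pow(Add(34, -2), Rational(1, 2)) = Pow(32, Rational(1, 2)) = Mul(4, Pow(2, Rational(1, 2))) ≈ 5.6569)
Pow(Add(m, Add(-5, Mul(-6, -2))), 2) = Pow(Add(Mul(4, Pow(2, Rational(1, 2))), Add(-5, Mul(-6, -2))), 2) = Pow(Add(Mul(4, Pow(2, Rational(1, 2))), Add(-5, 12)), 2) = Pow(Add(Mul(4, Pow(2, Rational(1, 2))), 7), 2) = Pow(Add(7, Mul(4, Pow(2, Rational(1, 2)))), 2)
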